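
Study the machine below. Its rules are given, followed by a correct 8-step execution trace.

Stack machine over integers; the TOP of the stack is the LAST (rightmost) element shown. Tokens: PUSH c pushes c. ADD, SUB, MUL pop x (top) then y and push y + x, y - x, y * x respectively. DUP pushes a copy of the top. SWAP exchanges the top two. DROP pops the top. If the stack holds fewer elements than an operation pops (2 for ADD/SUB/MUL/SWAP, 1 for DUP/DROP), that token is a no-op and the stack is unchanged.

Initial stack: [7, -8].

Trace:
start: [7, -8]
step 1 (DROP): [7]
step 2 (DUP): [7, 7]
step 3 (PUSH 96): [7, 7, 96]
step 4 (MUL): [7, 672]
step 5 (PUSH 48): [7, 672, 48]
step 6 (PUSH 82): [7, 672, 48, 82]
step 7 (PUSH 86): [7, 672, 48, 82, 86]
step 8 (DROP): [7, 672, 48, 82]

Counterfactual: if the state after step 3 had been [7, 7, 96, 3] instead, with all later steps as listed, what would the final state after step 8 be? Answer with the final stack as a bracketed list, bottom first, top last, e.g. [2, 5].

state after step 3 := [7, 7, 96, 3]
step 4 (MUL): [7, 7, 288]
step 5 (PUSH 48): [7, 7, 288, 48]
step 6 (PUSH 82): [7, 7, 288, 48, 82]
step 7 (PUSH 86): [7, 7, 288, 48, 82, 86]
step 8 (DROP): [7, 7, 288, 48, 82]

[7, 7, 288, 48, 82]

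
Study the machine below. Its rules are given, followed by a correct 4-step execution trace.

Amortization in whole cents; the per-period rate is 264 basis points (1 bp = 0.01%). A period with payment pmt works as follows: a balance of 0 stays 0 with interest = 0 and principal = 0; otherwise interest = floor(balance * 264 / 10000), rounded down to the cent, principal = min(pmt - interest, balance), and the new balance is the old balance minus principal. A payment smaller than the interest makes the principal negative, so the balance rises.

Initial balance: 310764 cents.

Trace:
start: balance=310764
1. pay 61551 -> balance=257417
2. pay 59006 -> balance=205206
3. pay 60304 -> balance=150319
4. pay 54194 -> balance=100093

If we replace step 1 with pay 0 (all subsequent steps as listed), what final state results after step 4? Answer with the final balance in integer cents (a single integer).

(re-executing from step 1 with the substitution; state before step 1: balance=310764)
1. pay 0 -> balance=318968
2. pay 59006 -> balance=268382
3. pay 60304 -> balance=215163
4. pay 54194 -> balance=166649

166649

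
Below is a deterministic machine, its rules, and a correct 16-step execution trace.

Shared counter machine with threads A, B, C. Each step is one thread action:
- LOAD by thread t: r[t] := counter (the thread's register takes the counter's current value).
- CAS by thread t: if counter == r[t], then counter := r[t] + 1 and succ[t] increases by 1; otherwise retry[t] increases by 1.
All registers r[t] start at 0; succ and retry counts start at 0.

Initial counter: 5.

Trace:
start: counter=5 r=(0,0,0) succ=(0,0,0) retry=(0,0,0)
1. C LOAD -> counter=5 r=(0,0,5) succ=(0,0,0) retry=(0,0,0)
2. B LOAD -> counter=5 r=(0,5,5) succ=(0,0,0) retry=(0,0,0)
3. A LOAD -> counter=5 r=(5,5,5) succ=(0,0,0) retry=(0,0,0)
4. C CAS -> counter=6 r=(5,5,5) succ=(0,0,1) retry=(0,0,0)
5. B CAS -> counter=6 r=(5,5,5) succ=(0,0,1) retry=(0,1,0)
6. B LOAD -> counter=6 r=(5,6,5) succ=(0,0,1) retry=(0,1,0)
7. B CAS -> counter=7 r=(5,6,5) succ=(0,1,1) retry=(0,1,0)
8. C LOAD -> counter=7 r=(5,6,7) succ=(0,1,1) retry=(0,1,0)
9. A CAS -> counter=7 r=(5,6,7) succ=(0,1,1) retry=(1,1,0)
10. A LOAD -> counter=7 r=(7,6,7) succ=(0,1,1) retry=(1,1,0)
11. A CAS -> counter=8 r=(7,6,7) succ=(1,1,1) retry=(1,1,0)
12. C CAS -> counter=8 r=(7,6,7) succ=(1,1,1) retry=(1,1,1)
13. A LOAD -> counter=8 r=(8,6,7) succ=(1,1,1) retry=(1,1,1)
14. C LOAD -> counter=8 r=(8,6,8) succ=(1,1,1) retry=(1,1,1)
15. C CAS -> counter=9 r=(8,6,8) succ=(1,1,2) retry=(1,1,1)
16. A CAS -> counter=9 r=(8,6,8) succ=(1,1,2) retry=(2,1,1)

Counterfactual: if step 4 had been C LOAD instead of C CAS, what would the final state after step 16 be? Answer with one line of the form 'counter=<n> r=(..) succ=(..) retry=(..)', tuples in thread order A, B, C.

(re-executing from step 4 with the substitution; state before step 4: counter=5 r=(5,5,5) succ=(0,0,0) retry=(0,0,0))
4. C LOAD -> counter=5 r=(5,5,5) succ=(0,0,0) retry=(0,0,0)
5. B CAS -> counter=6 r=(5,5,5) succ=(0,1,0) retry=(0,0,0)
6. B LOAD -> counter=6 r=(5,6,5) succ=(0,1,0) retry=(0,0,0)
7. B CAS -> counter=7 r=(5,6,5) succ=(0,2,0) retry=(0,0,0)
8. C LOAD -> counter=7 r=(5,6,7) succ=(0,2,0) retry=(0,0,0)
9. A CAS -> counter=7 r=(5,6,7) succ=(0,2,0) retry=(1,0,0)
10. A LOAD -> counter=7 r=(7,6,7) succ=(0,2,0) retry=(1,0,0)
11. A CAS -> counter=8 r=(7,6,7) succ=(1,2,0) retry=(1,0,0)
12. C CAS -> counter=8 r=(7,6,7) succ=(1,2,0) retry=(1,0,1)
13. A LOAD -> counter=8 r=(8,6,7) succ=(1,2,0) retry=(1,0,1)
14. C LOAD -> counter=8 r=(8,6,8) succ=(1,2,0) retry=(1,0,1)
15. C CAS -> counter=9 r=(8,6,8) succ=(1,2,1) retry=(1,0,1)
16. A CAS -> counter=9 r=(8,6,8) succ=(1,2,1) retry=(2,0,1)

counter=9 r=(8,6,8) succ=(1,2,1) retry=(2,0,1)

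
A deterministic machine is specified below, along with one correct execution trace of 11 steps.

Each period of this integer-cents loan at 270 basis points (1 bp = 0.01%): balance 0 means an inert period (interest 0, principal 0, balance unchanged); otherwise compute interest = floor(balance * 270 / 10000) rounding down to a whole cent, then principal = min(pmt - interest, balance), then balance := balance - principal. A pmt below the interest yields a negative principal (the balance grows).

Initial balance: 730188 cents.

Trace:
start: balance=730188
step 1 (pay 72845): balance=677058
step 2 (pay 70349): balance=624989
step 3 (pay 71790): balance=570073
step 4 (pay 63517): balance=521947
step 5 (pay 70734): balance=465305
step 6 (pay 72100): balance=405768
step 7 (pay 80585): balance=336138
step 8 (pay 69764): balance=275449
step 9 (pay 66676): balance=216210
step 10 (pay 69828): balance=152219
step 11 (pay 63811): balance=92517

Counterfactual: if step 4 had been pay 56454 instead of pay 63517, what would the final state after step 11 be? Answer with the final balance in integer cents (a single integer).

101029

(re-executing from step 4 with the substitution; state before step 4: balance=570073)
step 4 (pay 56454): balance=529010
step 5 (pay 70734): balance=472559
step 6 (pay 72100): balance=413218
step 7 (pay 80585): balance=343789
step 8 (pay 69764): balance=283307
step 9 (pay 66676): balance=224280
step 10 (pay 69828): balance=160507
step 11 (pay 63811): balance=101029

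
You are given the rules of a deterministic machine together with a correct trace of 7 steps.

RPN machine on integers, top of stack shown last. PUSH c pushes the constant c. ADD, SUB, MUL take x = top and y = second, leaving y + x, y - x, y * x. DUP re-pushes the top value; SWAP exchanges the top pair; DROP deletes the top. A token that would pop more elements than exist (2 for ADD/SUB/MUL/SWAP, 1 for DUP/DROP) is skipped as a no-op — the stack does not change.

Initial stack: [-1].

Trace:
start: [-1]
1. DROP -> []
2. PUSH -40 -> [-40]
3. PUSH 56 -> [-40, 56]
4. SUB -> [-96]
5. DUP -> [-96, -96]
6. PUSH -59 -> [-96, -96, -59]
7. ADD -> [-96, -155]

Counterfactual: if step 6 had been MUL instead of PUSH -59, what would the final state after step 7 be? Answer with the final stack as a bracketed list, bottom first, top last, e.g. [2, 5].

[9216]

(re-executing from step 6 with the substitution; state before step 6: [-96, -96])
6. MUL -> [9216]
7. ADD -> [9216]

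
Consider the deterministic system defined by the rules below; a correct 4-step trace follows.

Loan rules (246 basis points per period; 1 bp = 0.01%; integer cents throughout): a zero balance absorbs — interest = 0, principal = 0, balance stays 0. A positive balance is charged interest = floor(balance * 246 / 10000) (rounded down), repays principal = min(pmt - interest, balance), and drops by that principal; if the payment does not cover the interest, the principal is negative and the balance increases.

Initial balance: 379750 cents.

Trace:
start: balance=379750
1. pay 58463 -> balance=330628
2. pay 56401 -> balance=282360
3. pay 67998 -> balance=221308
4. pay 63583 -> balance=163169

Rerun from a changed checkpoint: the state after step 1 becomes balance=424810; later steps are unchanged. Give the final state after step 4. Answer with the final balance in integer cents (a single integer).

state after step 1 := balance=424810
2. pay 56401 -> balance=378859
3. pay 67998 -> balance=320180
4. pay 63583 -> balance=264473

264473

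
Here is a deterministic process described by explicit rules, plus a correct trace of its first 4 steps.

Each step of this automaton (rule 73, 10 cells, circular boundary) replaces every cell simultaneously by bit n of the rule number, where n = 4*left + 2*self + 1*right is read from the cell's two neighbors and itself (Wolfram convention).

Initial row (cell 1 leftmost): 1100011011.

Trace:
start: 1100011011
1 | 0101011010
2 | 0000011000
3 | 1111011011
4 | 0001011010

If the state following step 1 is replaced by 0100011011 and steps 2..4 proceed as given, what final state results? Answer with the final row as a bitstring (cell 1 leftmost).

state after step 1 := 0100011011
2 | 0001011011
3 | 0100011011
4 | 0001011011

0001011011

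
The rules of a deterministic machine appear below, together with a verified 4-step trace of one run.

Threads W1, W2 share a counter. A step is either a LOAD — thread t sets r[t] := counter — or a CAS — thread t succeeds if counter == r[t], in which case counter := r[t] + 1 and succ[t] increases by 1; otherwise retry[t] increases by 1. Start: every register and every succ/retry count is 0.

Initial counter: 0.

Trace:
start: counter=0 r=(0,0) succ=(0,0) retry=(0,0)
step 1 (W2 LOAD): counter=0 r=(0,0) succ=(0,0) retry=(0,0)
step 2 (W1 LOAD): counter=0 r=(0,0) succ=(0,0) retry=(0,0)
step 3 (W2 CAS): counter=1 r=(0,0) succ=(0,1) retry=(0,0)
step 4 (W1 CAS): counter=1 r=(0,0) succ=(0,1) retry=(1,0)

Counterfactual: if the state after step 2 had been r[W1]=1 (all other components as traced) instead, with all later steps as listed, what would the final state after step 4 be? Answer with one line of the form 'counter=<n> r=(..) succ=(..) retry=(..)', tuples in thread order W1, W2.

state after step 2 := counter=0 r=(1,0) succ=(0,0) retry=(0,0)
step 3 (W2 CAS): counter=1 r=(1,0) succ=(0,1) retry=(0,0)
step 4 (W1 CAS): counter=2 r=(1,0) succ=(1,1) retry=(0,0)

counter=2 r=(1,0) succ=(1,1) retry=(0,0)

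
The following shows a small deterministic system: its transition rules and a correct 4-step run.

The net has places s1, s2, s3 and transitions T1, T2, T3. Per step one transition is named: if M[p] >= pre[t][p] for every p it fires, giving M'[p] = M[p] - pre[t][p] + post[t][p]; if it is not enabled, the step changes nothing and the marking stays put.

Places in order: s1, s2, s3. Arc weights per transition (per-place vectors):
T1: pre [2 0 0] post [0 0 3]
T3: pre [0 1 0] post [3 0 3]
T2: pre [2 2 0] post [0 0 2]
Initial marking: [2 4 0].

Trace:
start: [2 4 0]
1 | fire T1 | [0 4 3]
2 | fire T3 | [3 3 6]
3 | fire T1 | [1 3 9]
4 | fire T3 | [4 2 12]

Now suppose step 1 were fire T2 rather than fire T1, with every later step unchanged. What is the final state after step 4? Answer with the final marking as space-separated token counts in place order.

(re-executing from step 1 with the substitution; state before step 1: [2 4 0])
1 | fire T2 | [0 2 2]
2 | fire T3 | [3 1 5]
3 | fire T1 | [1 1 8]
4 | fire T3 | [4 0 11]

4 0 11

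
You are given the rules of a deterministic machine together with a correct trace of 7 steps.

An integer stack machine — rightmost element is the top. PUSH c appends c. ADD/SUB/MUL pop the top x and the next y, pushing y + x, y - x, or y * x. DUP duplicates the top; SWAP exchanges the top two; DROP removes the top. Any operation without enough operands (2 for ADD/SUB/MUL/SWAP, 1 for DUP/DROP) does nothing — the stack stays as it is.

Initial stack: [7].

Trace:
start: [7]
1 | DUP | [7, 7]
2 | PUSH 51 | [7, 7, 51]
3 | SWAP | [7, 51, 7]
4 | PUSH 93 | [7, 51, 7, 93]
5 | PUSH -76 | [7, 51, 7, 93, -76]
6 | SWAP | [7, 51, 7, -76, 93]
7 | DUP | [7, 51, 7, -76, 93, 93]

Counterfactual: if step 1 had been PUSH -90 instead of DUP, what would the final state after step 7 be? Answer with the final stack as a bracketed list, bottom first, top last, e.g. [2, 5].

[7, 51, -90, -76, 93, 93]

(re-executing from step 1 with the substitution; state before step 1: [7])
1 | PUSH -90 | [7, -90]
2 | PUSH 51 | [7, -90, 51]
3 | SWAP | [7, 51, -90]
4 | PUSH 93 | [7, 51, -90, 93]
5 | PUSH -76 | [7, 51, -90, 93, -76]
6 | SWAP | [7, 51, -90, -76, 93]
7 | DUP | [7, 51, -90, -76, 93, 93]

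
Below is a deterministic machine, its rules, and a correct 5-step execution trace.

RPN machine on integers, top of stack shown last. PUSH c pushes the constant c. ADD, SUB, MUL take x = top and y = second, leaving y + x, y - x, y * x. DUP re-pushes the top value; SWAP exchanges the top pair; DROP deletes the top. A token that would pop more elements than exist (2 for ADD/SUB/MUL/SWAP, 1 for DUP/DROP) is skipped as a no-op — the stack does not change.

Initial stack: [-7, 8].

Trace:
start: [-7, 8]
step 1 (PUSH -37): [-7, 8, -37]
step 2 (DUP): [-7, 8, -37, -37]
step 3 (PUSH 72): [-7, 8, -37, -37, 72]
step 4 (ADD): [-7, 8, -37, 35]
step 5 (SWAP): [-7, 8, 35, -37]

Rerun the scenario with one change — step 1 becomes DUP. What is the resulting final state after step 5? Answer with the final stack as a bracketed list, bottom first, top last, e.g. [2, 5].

[-7, 8, 80, 8]

(re-executing from step 1 with the substitution; state before step 1: [-7, 8])
step 1 (DUP): [-7, 8, 8]
step 2 (DUP): [-7, 8, 8, 8]
step 3 (PUSH 72): [-7, 8, 8, 8, 72]
step 4 (ADD): [-7, 8, 8, 80]
step 5 (SWAP): [-7, 8, 80, 8]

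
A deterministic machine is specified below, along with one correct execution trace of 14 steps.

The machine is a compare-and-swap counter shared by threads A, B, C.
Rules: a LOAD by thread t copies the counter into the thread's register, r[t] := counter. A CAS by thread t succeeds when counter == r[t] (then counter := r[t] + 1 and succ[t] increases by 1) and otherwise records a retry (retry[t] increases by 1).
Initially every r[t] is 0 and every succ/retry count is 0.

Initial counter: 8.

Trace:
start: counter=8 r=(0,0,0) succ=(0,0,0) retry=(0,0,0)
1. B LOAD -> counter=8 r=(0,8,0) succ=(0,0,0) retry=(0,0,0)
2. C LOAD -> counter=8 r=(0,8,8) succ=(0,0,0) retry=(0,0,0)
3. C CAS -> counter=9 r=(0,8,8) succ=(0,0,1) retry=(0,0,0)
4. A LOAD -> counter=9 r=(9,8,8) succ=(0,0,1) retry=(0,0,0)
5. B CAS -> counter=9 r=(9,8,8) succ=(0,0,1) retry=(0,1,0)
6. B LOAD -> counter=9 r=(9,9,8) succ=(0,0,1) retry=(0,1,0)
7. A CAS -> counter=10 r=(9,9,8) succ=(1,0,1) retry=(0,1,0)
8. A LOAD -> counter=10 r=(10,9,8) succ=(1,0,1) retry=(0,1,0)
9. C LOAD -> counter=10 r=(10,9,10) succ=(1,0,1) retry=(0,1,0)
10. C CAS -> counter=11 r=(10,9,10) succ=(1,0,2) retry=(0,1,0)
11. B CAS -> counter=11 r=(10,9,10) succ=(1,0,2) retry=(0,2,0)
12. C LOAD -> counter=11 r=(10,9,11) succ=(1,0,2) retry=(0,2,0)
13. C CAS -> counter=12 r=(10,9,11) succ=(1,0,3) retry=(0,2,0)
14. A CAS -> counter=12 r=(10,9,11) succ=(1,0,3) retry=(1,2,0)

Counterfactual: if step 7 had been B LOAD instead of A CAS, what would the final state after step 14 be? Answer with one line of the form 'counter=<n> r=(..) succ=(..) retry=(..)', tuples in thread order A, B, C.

(re-executing from step 7 with the substitution; state before step 7: counter=9 r=(9,9,8) succ=(0,0,1) retry=(0,1,0))
7. B LOAD -> counter=9 r=(9,9,8) succ=(0,0,1) retry=(0,1,0)
8. A LOAD -> counter=9 r=(9,9,8) succ=(0,0,1) retry=(0,1,0)
9. C LOAD -> counter=9 r=(9,9,9) succ=(0,0,1) retry=(0,1,0)
10. C CAS -> counter=10 r=(9,9,9) succ=(0,0,2) retry=(0,1,0)
11. B CAS -> counter=10 r=(9,9,9) succ=(0,0,2) retry=(0,2,0)
12. C LOAD -> counter=10 r=(9,9,10) succ=(0,0,2) retry=(0,2,0)
13. C CAS -> counter=11 r=(9,9,10) succ=(0,0,3) retry=(0,2,0)
14. A CAS -> counter=11 r=(9,9,10) succ=(0,0,3) retry=(1,2,0)

counter=11 r=(9,9,10) succ=(0,0,3) retry=(1,2,0)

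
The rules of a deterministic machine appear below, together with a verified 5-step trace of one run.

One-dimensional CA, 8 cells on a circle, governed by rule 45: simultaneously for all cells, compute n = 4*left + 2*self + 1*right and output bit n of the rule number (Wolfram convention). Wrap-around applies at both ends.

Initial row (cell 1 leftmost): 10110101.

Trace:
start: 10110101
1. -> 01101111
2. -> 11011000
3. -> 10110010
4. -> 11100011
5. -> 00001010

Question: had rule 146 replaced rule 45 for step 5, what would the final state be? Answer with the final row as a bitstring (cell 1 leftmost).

11010101

(re-executing step 5 under rule 146; state before step 5: 11100011)
5. -> 11010101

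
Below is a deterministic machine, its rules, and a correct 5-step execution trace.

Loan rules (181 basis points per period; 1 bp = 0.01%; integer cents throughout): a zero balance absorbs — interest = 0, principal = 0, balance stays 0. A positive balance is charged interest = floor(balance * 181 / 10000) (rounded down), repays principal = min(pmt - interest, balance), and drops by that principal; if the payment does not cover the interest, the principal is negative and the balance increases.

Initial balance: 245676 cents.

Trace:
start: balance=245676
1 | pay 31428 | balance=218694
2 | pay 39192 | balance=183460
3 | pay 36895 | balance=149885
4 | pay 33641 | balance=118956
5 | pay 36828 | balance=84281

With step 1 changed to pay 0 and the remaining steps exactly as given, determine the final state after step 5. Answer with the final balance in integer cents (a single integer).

118047

(re-executing from step 1 with the substitution; state before step 1: balance=245676)
1 | pay 0 | balance=250122
2 | pay 39192 | balance=215457
3 | pay 36895 | balance=182461
4 | pay 33641 | balance=152122
5 | pay 36828 | balance=118047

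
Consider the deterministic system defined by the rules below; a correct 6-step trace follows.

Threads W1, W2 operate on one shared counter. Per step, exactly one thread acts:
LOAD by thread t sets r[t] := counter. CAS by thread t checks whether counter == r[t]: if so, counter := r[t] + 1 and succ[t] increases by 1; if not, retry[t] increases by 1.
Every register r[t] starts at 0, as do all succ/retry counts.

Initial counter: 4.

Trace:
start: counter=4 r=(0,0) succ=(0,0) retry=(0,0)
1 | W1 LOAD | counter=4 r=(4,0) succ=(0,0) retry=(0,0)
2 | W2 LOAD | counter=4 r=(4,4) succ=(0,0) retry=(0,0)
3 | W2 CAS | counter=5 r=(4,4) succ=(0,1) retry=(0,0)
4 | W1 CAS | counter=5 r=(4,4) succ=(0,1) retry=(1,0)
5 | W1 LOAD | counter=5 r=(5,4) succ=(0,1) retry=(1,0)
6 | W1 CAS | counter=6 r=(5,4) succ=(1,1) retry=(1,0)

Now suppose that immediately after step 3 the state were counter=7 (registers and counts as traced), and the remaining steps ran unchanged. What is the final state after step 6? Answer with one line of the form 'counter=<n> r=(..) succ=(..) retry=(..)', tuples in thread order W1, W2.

counter=8 r=(7,4) succ=(1,1) retry=(1,0)

state after step 3 := counter=7 r=(4,4) succ=(0,1) retry=(0,0)
4 | W1 CAS | counter=7 r=(4,4) succ=(0,1) retry=(1,0)
5 | W1 LOAD | counter=7 r=(7,4) succ=(0,1) retry=(1,0)
6 | W1 CAS | counter=8 r=(7,4) succ=(1,1) retry=(1,0)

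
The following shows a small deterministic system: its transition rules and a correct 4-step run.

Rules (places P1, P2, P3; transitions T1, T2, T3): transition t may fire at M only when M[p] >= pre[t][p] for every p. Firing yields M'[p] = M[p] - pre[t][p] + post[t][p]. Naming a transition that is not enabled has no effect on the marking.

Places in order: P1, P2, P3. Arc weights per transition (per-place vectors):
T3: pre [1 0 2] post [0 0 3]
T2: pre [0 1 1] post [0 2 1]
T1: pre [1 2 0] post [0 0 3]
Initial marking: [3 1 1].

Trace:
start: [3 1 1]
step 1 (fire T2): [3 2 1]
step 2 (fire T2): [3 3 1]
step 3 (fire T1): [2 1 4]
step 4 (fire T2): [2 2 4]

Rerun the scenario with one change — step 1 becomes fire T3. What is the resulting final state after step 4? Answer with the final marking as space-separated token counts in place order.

(re-executing from step 1 with the substitution; state before step 1: [3 1 1])
step 1 (fire T3): [3 1 1]
step 2 (fire T2): [3 2 1]
step 3 (fire T1): [2 0 4]
step 4 (fire T2): [2 0 4]

2 0 4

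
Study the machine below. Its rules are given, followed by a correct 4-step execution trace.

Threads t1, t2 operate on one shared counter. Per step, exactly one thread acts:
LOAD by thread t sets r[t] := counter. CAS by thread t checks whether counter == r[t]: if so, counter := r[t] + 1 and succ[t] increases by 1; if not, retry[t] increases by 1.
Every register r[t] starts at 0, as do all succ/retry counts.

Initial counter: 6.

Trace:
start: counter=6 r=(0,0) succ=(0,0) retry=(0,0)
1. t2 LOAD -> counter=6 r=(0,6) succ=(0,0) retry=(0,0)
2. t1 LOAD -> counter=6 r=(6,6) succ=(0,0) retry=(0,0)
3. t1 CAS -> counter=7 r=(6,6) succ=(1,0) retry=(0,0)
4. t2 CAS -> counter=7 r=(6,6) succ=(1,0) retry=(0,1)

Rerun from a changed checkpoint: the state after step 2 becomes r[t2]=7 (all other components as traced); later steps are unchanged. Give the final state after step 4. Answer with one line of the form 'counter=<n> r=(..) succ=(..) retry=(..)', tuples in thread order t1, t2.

state after step 2 := counter=6 r=(6,7) succ=(0,0) retry=(0,0)
3. t1 CAS -> counter=7 r=(6,7) succ=(1,0) retry=(0,0)
4. t2 CAS -> counter=8 r=(6,7) succ=(1,1) retry=(0,0)

counter=8 r=(6,7) succ=(1,1) retry=(0,0)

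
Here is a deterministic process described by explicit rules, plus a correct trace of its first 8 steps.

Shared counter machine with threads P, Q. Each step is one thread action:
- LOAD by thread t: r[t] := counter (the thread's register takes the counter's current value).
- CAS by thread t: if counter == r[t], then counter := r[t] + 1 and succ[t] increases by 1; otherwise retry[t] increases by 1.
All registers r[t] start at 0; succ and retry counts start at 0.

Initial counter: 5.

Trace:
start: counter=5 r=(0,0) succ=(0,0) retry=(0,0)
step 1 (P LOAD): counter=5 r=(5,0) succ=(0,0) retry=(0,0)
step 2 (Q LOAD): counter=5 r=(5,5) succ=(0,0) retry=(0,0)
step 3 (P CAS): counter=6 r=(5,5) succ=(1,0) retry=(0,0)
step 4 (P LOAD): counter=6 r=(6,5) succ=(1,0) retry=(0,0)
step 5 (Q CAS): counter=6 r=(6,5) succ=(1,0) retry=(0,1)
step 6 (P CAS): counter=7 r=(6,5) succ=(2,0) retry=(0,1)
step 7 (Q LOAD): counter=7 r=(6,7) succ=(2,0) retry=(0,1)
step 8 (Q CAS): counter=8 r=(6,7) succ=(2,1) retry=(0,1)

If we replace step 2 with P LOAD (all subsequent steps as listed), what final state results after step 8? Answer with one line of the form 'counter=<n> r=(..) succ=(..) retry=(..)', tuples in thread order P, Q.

(re-executing from step 2 with the substitution; state before step 2: counter=5 r=(5,0) succ=(0,0) retry=(0,0))
step 2 (P LOAD): counter=5 r=(5,0) succ=(0,0) retry=(0,0)
step 3 (P CAS): counter=6 r=(5,0) succ=(1,0) retry=(0,0)
step 4 (P LOAD): counter=6 r=(6,0) succ=(1,0) retry=(0,0)
step 5 (Q CAS): counter=6 r=(6,0) succ=(1,0) retry=(0,1)
step 6 (P CAS): counter=7 r=(6,0) succ=(2,0) retry=(0,1)
step 7 (Q LOAD): counter=7 r=(6,7) succ=(2,0) retry=(0,1)
step 8 (Q CAS): counter=8 r=(6,7) succ=(2,1) retry=(0,1)

counter=8 r=(6,7) succ=(2,1) retry=(0,1)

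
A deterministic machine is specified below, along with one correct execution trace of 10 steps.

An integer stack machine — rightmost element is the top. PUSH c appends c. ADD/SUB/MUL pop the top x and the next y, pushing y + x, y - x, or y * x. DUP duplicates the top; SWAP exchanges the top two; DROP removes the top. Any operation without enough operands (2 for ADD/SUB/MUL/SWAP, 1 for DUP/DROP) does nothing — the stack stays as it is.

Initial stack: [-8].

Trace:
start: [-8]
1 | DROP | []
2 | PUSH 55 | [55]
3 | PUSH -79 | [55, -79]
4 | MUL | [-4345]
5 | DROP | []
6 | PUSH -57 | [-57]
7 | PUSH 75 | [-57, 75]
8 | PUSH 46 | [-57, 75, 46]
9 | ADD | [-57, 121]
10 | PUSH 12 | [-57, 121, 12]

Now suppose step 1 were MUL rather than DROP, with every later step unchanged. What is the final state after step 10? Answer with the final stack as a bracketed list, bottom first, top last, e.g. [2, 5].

(re-executing from step 1 with the substitution; state before step 1: [-8])
1 | MUL | [-8]
2 | PUSH 55 | [-8, 55]
3 | PUSH -79 | [-8, 55, -79]
4 | MUL | [-8, -4345]
5 | DROP | [-8]
6 | PUSH -57 | [-8, -57]
7 | PUSH 75 | [-8, -57, 75]
8 | PUSH 46 | [-8, -57, 75, 46]
9 | ADD | [-8, -57, 121]
10 | PUSH 12 | [-8, -57, 121, 12]

[-8, -57, 121, 12]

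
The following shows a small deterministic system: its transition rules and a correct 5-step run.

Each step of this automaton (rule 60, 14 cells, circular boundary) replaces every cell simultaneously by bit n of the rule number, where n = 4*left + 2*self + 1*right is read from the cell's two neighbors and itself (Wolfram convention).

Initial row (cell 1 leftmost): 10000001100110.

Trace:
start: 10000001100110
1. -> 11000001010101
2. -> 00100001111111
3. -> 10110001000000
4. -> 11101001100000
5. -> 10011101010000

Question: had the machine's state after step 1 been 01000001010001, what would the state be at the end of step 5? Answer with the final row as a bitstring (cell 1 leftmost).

01010101010100

state after step 1 := 01000001010001
2. -> 11100001111001
3. -> 00010001000101
4. -> 10011001100111
5. -> 01010101010100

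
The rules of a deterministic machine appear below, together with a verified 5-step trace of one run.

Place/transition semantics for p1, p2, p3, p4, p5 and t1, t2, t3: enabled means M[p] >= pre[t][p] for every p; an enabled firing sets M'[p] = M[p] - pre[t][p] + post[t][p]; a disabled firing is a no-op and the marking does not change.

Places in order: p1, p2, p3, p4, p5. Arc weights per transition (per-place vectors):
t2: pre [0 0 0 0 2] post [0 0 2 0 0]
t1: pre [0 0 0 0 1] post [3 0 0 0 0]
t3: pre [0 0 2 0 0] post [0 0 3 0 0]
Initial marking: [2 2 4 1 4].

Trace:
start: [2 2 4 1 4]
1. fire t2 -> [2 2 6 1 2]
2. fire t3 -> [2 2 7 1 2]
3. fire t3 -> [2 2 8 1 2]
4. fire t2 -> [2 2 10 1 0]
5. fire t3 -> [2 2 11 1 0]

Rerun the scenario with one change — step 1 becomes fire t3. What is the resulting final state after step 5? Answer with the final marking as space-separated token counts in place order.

2 2 10 1 2

(re-executing from step 1 with the substitution; state before step 1: [2 2 4 1 4])
1. fire t3 -> [2 2 5 1 4]
2. fire t3 -> [2 2 6 1 4]
3. fire t3 -> [2 2 7 1 4]
4. fire t2 -> [2 2 9 1 2]
5. fire t3 -> [2 2 10 1 2]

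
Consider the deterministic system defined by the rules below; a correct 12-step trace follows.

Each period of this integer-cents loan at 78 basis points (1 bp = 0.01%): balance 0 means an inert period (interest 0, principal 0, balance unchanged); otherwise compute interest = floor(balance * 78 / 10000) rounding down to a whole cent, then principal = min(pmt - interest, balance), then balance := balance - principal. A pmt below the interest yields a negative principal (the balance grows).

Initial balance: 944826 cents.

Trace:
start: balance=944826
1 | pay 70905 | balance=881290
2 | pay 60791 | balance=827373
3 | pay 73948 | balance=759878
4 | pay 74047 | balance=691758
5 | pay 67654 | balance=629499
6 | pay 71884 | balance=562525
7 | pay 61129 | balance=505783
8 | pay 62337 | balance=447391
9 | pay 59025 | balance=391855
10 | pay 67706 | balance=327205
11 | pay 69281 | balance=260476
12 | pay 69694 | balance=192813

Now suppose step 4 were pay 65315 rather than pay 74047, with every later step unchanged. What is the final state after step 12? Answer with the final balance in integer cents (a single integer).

(re-executing from step 4 with the substitution; state before step 4: balance=759878)
4 | pay 65315 | balance=700490
5 | pay 67654 | balance=638299
6 | pay 71884 | balance=571393
7 | pay 61129 | balance=514720
8 | pay 62337 | balance=456397
9 | pay 59025 | balance=400931
10 | pay 67706 | balance=336352
11 | pay 69281 | balance=269694
12 | pay 69694 | balance=202103

202103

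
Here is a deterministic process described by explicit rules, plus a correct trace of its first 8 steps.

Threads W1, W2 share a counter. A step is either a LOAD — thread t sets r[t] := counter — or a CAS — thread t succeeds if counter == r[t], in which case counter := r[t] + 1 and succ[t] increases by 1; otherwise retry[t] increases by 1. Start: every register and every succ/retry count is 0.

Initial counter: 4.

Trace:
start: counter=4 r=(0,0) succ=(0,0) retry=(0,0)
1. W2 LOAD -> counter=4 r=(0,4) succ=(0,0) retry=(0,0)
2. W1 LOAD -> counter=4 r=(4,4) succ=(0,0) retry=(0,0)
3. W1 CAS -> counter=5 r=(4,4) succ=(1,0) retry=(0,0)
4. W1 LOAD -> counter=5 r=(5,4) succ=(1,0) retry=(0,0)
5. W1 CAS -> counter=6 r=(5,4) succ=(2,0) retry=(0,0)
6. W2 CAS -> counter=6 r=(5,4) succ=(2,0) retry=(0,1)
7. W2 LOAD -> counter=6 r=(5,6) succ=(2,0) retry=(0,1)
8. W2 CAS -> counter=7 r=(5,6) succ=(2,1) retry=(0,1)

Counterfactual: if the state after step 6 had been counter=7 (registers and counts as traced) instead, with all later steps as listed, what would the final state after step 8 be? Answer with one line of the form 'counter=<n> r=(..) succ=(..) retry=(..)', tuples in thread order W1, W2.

state after step 6 := counter=7 r=(5,4) succ=(2,0) retry=(0,1)
7. W2 LOAD -> counter=7 r=(5,7) succ=(2,0) retry=(0,1)
8. W2 CAS -> counter=8 r=(5,7) succ=(2,1) retry=(0,1)

counter=8 r=(5,7) succ=(2,1) retry=(0,1)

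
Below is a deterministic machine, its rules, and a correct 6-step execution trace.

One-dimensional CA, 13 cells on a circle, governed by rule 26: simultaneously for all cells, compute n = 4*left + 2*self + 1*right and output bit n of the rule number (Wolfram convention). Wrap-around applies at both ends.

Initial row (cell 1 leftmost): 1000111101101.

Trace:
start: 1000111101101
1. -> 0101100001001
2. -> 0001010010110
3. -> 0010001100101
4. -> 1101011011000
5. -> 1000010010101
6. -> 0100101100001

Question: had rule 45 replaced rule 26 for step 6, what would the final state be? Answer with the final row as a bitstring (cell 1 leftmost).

(re-executing step 6 under rule 45; state before step 6: 1000010010101)
6. -> 0011010011111

0011010011111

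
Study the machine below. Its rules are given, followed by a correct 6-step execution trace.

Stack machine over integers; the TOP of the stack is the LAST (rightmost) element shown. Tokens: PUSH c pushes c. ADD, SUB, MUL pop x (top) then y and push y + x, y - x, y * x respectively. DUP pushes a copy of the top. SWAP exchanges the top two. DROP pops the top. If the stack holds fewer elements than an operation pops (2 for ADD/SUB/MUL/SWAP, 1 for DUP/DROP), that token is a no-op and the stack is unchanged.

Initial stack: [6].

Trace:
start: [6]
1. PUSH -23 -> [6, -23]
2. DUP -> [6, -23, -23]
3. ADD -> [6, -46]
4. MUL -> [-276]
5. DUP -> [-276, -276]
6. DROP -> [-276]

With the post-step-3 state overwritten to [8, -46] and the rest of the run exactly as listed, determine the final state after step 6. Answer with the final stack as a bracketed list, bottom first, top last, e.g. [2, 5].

state after step 3 := [8, -46]
4. MUL -> [-368]
5. DUP -> [-368, -368]
6. DROP -> [-368]

[-368]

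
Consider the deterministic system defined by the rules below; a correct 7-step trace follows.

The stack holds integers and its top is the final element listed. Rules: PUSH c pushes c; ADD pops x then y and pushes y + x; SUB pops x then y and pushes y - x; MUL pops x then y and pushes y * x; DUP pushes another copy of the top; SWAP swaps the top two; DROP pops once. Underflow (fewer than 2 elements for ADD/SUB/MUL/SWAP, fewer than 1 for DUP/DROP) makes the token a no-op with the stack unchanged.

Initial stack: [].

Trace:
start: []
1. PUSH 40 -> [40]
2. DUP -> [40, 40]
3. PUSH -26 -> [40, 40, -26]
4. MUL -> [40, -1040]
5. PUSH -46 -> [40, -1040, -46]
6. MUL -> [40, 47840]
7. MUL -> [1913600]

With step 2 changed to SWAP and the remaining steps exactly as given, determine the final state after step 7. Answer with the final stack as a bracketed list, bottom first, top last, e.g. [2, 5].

(re-executing from step 2 with the substitution; state before step 2: [40])
2. SWAP -> [40]
3. PUSH -26 -> [40, -26]
4. MUL -> [-1040]
5. PUSH -46 -> [-1040, -46]
6. MUL -> [47840]
7. MUL -> [47840]

[47840]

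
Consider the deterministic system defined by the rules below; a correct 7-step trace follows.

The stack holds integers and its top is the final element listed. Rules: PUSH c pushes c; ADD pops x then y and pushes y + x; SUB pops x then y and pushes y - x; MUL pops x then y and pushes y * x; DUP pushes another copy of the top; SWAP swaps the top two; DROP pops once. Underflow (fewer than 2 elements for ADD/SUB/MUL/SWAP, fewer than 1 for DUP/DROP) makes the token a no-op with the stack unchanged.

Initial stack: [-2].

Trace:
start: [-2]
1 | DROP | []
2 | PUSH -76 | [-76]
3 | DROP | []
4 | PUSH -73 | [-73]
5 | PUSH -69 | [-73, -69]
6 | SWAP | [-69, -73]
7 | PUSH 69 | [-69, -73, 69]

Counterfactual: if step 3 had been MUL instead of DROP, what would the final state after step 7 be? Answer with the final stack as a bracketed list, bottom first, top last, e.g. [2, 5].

(re-executing from step 3 with the substitution; state before step 3: [-76])
3 | MUL | [-76]
4 | PUSH -73 | [-76, -73]
5 | PUSH -69 | [-76, -73, -69]
6 | SWAP | [-76, -69, -73]
7 | PUSH 69 | [-76, -69, -73, 69]

[-76, -69, -73, 69]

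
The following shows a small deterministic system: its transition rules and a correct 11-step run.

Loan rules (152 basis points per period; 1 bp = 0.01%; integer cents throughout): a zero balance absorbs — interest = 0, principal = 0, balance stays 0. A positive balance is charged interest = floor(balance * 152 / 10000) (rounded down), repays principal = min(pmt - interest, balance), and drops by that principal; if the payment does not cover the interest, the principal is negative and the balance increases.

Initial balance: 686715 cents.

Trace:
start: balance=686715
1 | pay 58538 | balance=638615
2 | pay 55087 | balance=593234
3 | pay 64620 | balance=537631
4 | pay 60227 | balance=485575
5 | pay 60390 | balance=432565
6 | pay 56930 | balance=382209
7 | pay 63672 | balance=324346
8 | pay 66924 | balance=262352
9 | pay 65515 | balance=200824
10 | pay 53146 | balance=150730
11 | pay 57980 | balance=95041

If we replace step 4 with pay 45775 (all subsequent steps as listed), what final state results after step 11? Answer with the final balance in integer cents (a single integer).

111103

(re-executing from step 4 with the substitution; state before step 4: balance=537631)
4 | pay 45775 | balance=500027
5 | pay 60390 | balance=447237
6 | pay 56930 | balance=397105
7 | pay 63672 | balance=339468
8 | pay 66924 | balance=277703
9 | pay 65515 | balance=216409
10 | pay 53146 | balance=166552
11 | pay 57980 | balance=111103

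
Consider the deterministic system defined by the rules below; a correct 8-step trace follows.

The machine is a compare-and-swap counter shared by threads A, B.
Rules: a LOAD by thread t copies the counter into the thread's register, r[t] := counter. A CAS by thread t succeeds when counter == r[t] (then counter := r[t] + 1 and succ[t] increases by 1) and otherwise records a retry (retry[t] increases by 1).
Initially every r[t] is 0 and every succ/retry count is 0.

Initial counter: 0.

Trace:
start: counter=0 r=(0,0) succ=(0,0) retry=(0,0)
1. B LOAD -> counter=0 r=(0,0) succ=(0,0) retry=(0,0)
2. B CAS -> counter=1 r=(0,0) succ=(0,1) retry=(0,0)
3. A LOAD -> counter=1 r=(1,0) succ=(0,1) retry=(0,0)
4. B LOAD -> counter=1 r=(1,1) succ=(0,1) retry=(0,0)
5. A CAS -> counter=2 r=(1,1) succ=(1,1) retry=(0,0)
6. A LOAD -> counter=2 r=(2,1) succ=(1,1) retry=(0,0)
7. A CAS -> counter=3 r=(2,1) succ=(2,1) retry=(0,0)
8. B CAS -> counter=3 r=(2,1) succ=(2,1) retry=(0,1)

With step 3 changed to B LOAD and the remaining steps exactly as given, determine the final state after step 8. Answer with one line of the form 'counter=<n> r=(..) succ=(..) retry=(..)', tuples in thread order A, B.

(re-executing from step 3 with the substitution; state before step 3: counter=1 r=(0,0) succ=(0,1) retry=(0,0))
3. B LOAD -> counter=1 r=(0,1) succ=(0,1) retry=(0,0)
4. B LOAD -> counter=1 r=(0,1) succ=(0,1) retry=(0,0)
5. A CAS -> counter=1 r=(0,1) succ=(0,1) retry=(1,0)
6. A LOAD -> counter=1 r=(1,1) succ=(0,1) retry=(1,0)
7. A CAS -> counter=2 r=(1,1) succ=(1,1) retry=(1,0)
8. B CAS -> counter=2 r=(1,1) succ=(1,1) retry=(1,1)

counter=2 r=(1,1) succ=(1,1) retry=(1,1)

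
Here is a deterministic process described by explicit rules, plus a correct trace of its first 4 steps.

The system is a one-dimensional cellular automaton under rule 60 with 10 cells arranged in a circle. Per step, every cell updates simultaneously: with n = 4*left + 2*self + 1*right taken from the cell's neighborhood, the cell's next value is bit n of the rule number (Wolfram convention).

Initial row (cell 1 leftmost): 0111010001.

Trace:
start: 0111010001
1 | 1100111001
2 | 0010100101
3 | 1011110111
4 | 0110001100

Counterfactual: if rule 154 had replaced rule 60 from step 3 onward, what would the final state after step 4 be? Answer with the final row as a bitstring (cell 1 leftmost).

(re-executing steps 3..4 under rule 154; state before step 3: 0010100101)
3 | 1100011000
4 | 1010110101

1010110101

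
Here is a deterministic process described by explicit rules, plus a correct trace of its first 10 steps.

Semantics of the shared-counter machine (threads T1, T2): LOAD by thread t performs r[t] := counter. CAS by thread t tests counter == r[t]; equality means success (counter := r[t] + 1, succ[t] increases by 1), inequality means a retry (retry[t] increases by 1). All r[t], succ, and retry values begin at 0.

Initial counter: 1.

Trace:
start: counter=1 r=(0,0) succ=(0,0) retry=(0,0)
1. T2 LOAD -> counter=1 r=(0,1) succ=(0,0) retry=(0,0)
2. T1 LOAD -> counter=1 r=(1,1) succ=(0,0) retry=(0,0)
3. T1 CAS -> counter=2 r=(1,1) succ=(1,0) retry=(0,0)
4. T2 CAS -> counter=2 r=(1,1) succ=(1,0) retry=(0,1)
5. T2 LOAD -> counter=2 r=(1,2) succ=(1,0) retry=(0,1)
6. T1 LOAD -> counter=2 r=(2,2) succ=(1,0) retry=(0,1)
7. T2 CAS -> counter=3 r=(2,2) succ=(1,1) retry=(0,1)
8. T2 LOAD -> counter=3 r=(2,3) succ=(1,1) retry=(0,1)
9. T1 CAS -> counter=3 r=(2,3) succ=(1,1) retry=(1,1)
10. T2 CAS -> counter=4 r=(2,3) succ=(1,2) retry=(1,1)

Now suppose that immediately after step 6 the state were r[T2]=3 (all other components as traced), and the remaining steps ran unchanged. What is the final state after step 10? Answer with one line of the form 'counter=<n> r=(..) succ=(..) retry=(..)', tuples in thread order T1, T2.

counter=3 r=(2,2) succ=(2,0) retry=(0,3)

state after step 6 := counter=2 r=(2,3) succ=(1,0) retry=(0,1)
7. T2 CAS -> counter=2 r=(2,3) succ=(1,0) retry=(0,2)
8. T2 LOAD -> counter=2 r=(2,2) succ=(1,0) retry=(0,2)
9. T1 CAS -> counter=3 r=(2,2) succ=(2,0) retry=(0,2)
10. T2 CAS -> counter=3 r=(2,2) succ=(2,0) retry=(0,3)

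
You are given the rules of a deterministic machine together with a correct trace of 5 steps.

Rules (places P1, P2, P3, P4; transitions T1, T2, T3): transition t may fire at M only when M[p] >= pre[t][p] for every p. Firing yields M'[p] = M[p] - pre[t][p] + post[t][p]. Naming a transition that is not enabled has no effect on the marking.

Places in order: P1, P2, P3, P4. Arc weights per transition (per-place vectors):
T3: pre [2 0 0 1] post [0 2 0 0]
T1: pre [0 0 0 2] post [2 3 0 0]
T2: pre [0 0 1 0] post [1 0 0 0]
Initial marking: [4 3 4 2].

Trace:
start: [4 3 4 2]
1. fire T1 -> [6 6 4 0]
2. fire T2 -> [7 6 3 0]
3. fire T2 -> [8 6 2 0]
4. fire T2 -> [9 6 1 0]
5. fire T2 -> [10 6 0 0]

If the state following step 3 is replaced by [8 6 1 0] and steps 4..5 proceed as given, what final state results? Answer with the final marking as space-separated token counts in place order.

9 6 0 0

state after step 3 := [8 6 1 0]
4. fire T2 -> [9 6 0 0]
5. fire T2 -> [9 6 0 0]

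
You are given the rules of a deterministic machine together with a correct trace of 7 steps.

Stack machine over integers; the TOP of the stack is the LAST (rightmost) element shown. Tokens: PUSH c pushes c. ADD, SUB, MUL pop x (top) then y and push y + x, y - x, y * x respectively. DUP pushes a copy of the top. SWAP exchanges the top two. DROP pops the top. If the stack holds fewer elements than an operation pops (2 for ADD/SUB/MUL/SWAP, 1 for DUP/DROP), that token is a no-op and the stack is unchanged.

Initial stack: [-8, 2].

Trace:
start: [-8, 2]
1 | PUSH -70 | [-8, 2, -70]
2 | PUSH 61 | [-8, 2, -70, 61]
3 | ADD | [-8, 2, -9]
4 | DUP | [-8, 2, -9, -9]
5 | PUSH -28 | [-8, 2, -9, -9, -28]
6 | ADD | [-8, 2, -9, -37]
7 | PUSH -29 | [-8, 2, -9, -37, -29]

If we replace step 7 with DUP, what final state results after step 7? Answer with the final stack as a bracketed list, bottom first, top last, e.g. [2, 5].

(re-executing from step 7 with the substitution; state before step 7: [-8, 2, -9, -37])
7 | DUP | [-8, 2, -9, -37, -37]

[-8, 2, -9, -37, -37]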